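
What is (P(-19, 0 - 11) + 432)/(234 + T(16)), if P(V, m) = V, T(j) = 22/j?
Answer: 472/269 ≈ 1.7546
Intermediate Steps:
(P(-19, 0 - 11) + 432)/(234 + T(16)) = (-19 + 432)/(234 + 22/16) = 413/(234 + 22*(1/16)) = 413/(234 + 11/8) = 413/(1883/8) = 413*(8/1883) = 472/269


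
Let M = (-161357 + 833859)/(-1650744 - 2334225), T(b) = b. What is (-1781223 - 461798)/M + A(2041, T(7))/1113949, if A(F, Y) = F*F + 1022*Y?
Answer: 9956890184015950371/749132930398 ≈ 1.3291e+7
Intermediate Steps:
M = -672502/3984969 (M = 672502/(-3984969) = 672502*(-1/3984969) = -672502/3984969 ≈ -0.16876)
A(F, Y) = F**2 + 1022*Y
(-1781223 - 461798)/M + A(2041, T(7))/1113949 = (-1781223 - 461798)/(-672502/3984969) + (2041**2 + 1022*7)/1113949 = -2243021*(-3984969/672502) + (4165681 + 7154)*(1/1113949) = 8938369151349/672502 + 4172835*(1/1113949) = 8938369151349/672502 + 4172835/1113949 = 9956890184015950371/749132930398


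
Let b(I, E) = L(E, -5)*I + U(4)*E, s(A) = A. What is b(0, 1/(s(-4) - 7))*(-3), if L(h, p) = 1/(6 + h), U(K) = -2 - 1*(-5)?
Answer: 9/11 ≈ 0.81818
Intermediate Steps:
U(K) = 3 (U(K) = -2 + 5 = 3)
b(I, E) = 3*E + I/(6 + E) (b(I, E) = I/(6 + E) + 3*E = 3*E + I/(6 + E))
b(0, 1/(s(-4) - 7))*(-3) = ((0 + 3*(6 + 1/(-4 - 7))/(-4 - 7))/(6 + 1/(-4 - 7)))*(-3) = ((0 + 3*(6 + 1/(-11))/(-11))/(6 + 1/(-11)))*(-3) = ((0 + 3*(-1/11)*(6 - 1/11))/(6 - 1/11))*(-3) = ((0 + 3*(-1/11)*(65/11))/(65/11))*(-3) = (11*(0 - 195/121)/65)*(-3) = ((11/65)*(-195/121))*(-3) = -3/11*(-3) = 9/11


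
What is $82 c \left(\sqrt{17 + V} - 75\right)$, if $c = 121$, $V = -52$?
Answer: $-744150 + 9922 i \sqrt{35} \approx -7.4415 \cdot 10^{5} + 58699.0 i$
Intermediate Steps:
$82 c \left(\sqrt{17 + V} - 75\right) = 82 \cdot 121 \left(\sqrt{17 - 52} - 75\right) = 9922 \left(\sqrt{-35} - 75\right) = 9922 \left(i \sqrt{35} - 75\right) = 9922 \left(-75 + i \sqrt{35}\right) = -744150 + 9922 i \sqrt{35}$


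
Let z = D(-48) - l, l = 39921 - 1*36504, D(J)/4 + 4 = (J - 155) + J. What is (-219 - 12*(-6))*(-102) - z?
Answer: 19431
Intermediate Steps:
D(J) = -636 + 8*J (D(J) = -16 + 4*((J - 155) + J) = -16 + 4*((-155 + J) + J) = -16 + 4*(-155 + 2*J) = -16 + (-620 + 8*J) = -636 + 8*J)
l = 3417 (l = 39921 - 36504 = 3417)
z = -4437 (z = (-636 + 8*(-48)) - 1*3417 = (-636 - 384) - 3417 = -1020 - 3417 = -4437)
(-219 - 12*(-6))*(-102) - z = (-219 - 12*(-6))*(-102) - 1*(-4437) = (-219 + 72)*(-102) + 4437 = -147*(-102) + 4437 = 14994 + 4437 = 19431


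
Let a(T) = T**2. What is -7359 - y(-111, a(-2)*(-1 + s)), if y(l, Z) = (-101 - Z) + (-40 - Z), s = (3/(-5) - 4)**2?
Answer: -176418/25 ≈ -7056.7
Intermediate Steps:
s = 529/25 (s = (3*(-1/5) - 4)**2 = (-3/5 - 4)**2 = (-23/5)**2 = 529/25 ≈ 21.160)
y(l, Z) = -141 - 2*Z
-7359 - y(-111, a(-2)*(-1 + s)) = -7359 - (-141 - 2*(-2)**2*(-1 + 529/25)) = -7359 - (-141 - 8*504/25) = -7359 - (-141 - 2*2016/25) = -7359 - (-141 - 4032/25) = -7359 - 1*(-7557/25) = -7359 + 7557/25 = -176418/25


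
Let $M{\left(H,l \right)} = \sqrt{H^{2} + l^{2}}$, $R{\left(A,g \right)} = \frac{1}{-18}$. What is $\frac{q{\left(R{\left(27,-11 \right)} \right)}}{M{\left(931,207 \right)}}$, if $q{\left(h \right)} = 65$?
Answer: $\frac{\sqrt{909610}}{13994} \approx 0.068153$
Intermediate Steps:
$R{\left(A,g \right)} = - \frac{1}{18}$
$\frac{q{\left(R{\left(27,-11 \right)} \right)}}{M{\left(931,207 \right)}} = \frac{65}{\sqrt{931^{2} + 207^{2}}} = \frac{65}{\sqrt{866761 + 42849}} = \frac{65}{\sqrt{909610}} = 65 \frac{\sqrt{909610}}{909610} = \frac{\sqrt{909610}}{13994}$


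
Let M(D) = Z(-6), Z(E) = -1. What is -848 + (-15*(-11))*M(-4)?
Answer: -1013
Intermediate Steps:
M(D) = -1
-848 + (-15*(-11))*M(-4) = -848 - 15*(-11)*(-1) = -848 + 165*(-1) = -848 - 165 = -1013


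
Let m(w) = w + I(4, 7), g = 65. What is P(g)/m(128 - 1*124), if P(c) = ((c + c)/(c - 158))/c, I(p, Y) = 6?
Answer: -1/465 ≈ -0.0021505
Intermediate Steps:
P(c) = 2/(-158 + c) (P(c) = ((2*c)/(-158 + c))/c = (2*c/(-158 + c))/c = 2/(-158 + c))
m(w) = 6 + w (m(w) = w + 6 = 6 + w)
P(g)/m(128 - 1*124) = (2/(-158 + 65))/(6 + (128 - 1*124)) = (2/(-93))/(6 + (128 - 124)) = (2*(-1/93))/(6 + 4) = -2/93/10 = -2/93*⅒ = -1/465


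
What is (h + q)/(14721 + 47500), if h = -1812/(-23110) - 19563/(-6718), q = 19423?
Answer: 1507971452243/4829997834290 ≈ 0.31221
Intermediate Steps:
h = 232136973/77626490 (h = -1812*(-1/23110) - 19563*(-1/6718) = 906/11555 + 19563/6718 = 232136973/77626490 ≈ 2.9904)
(h + q)/(14721 + 47500) = (232136973/77626490 + 19423)/(14721 + 47500) = (1507971452243/77626490)/62221 = (1507971452243/77626490)*(1/62221) = 1507971452243/4829997834290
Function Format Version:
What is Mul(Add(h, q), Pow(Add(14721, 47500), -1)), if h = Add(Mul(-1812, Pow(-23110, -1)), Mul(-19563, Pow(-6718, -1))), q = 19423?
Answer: Rational(1507971452243, 4829997834290) ≈ 0.31221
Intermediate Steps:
h = Rational(232136973, 77626490) (h = Add(Mul(-1812, Rational(-1, 23110)), Mul(-19563, Rational(-1, 6718))) = Add(Rational(906, 11555), Rational(19563, 6718)) = Rational(232136973, 77626490) ≈ 2.9904)
Mul(Add(h, q), Pow(Add(14721, 47500), -1)) = Mul(Add(Rational(232136973, 77626490), 19423), Pow(Add(14721, 47500), -1)) = Mul(Rational(1507971452243, 77626490), Pow(62221, -1)) = Mul(Rational(1507971452243, 77626490), Rational(1, 62221)) = Rational(1507971452243, 4829997834290)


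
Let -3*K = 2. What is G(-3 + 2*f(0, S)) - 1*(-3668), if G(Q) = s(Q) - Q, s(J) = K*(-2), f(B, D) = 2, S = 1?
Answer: 11005/3 ≈ 3668.3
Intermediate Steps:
K = -2/3 (K = -1/3*2 = -2/3 ≈ -0.66667)
s(J) = 4/3 (s(J) = -2/3*(-2) = 4/3)
G(Q) = 4/3 - Q
G(-3 + 2*f(0, S)) - 1*(-3668) = (4/3 - (-3 + 2*2)) - 1*(-3668) = (4/3 - (-3 + 4)) + 3668 = (4/3 - 1*1) + 3668 = (4/3 - 1) + 3668 = 1/3 + 3668 = 11005/3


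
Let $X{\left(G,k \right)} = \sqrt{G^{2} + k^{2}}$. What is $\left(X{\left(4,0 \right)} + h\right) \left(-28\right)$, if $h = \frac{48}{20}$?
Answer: $- \frac{896}{5} \approx -179.2$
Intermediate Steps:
$h = \frac{12}{5}$ ($h = 48 \cdot \frac{1}{20} = \frac{12}{5} \approx 2.4$)
$\left(X{\left(4,0 \right)} + h\right) \left(-28\right) = \left(\sqrt{4^{2} + 0^{2}} + \frac{12}{5}\right) \left(-28\right) = \left(\sqrt{16 + 0} + \frac{12}{5}\right) \left(-28\right) = \left(\sqrt{16} + \frac{12}{5}\right) \left(-28\right) = \left(4 + \frac{12}{5}\right) \left(-28\right) = \frac{32}{5} \left(-28\right) = - \frac{896}{5}$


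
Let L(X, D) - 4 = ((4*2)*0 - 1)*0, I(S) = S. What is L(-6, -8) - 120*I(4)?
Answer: -476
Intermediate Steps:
L(X, D) = 4 (L(X, D) = 4 + ((4*2)*0 - 1)*0 = 4 + (8*0 - 1)*0 = 4 + (0 - 1)*0 = 4 - 1*0 = 4 + 0 = 4)
L(-6, -8) - 120*I(4) = 4 - 120*4 = 4 - 480 = -476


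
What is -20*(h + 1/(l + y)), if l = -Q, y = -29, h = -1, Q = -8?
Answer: 440/21 ≈ 20.952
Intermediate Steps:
l = 8 (l = -1*(-8) = 8)
-20*(h + 1/(l + y)) = -20*(-1 + 1/(8 - 29)) = -20*(-1 + 1/(-21)) = -20*(-1 - 1/21) = -20*(-22/21) = 440/21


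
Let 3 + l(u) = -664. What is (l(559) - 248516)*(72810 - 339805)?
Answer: 66530615085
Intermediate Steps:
l(u) = -667 (l(u) = -3 - 664 = -667)
(l(559) - 248516)*(72810 - 339805) = (-667 - 248516)*(72810 - 339805) = -249183*(-266995) = 66530615085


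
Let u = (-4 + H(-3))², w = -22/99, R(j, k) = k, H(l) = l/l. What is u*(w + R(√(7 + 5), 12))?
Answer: 106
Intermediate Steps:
H(l) = 1
w = -2/9 (w = -22*1/99 = -2/9 ≈ -0.22222)
u = 9 (u = (-4 + 1)² = (-3)² = 9)
u*(w + R(√(7 + 5), 12)) = 9*(-2/9 + 12) = 9*(106/9) = 106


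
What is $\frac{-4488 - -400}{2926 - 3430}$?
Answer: $\frac{73}{9} \approx 8.1111$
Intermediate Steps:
$\frac{-4488 - -400}{2926 - 3430} = \frac{-4488 + 400}{-504} = \left(-4088\right) \left(- \frac{1}{504}\right) = \frac{73}{9}$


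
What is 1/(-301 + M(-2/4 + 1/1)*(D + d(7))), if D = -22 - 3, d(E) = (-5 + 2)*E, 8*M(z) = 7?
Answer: -4/1365 ≈ -0.0029304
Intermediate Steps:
M(z) = 7/8 (M(z) = (1/8)*7 = 7/8)
d(E) = -3*E
D = -25
1/(-301 + M(-2/4 + 1/1)*(D + d(7))) = 1/(-301 + 7*(-25 - 3*7)/8) = 1/(-301 + 7*(-25 - 21)/8) = 1/(-301 + (7/8)*(-46)) = 1/(-301 - 161/4) = 1/(-1365/4) = -4/1365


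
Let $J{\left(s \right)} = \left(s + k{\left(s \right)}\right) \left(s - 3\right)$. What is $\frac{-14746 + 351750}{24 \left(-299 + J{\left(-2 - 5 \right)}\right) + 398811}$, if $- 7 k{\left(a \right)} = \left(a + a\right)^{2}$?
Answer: $\frac{337004}{400035} \approx 0.84244$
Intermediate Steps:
$k{\left(a \right)} = - \frac{4 a^{2}}{7}$ ($k{\left(a \right)} = - \frac{\left(a + a\right)^{2}}{7} = - \frac{\left(2 a\right)^{2}}{7} = - \frac{4 a^{2}}{7}$)
$J{\left(s \right)} = \left(-3 + s\right) \left(s - \frac{4 s^{2}}{7}\right)$ ($J{\left(s \right)} = \left(s - \frac{4 s^{2}}{7}\right) \left(s - 3\right) = \left(s - \frac{4 s^{2}}{7}\right) \left(-3 + s\right) = \left(-3 + s\right) \left(s - \frac{4 s^{2}}{7}\right)$)
$\frac{-14746 + 351750}{24 \left(-299 + J{\left(-2 - 5 \right)}\right) + 398811} = \frac{-14746 + 351750}{24 \left(-299 + \frac{\left(-2 - 5\right) \left(-21 - 4 \left(-2 - 5\right)^{2} + 19 \left(-2 - 5\right)\right)}{7}\right) + 398811} = \frac{337004}{24 \left(-299 + \frac{1}{7} \left(-7\right) \left(-21 - 4 \left(-7\right)^{2} + 19 \left(-7\right)\right)\right) + 398811} = \frac{337004}{24 \left(-299 + \frac{1}{7} \left(-7\right) \left(-21 - 196 - 133\right)\right) + 398811} = \frac{337004}{24 \left(-299 + \frac{1}{7} \left(-7\right) \left(-350\right)\right) + 398811} = \frac{337004}{24 \left(-299 + 350\right) + 398811} = \frac{337004}{24 \cdot 51 + 398811} = \frac{337004}{1224 + 398811} = \frac{337004}{400035}$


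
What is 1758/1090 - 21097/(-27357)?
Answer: 35544668/14909565 ≈ 2.3840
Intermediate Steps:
1758/1090 - 21097/(-27357) = 1758*(1/1090) - 21097*(-1/27357) = 879/545 + 21097/27357 = 35544668/14909565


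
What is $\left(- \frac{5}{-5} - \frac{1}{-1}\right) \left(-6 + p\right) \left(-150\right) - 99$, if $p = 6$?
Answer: $-99$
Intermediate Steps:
$\left(- \frac{5}{-5} - \frac{1}{-1}\right) \left(-6 + p\right) \left(-150\right) - 99 = \left(- \frac{5}{-5} - \frac{1}{-1}\right) \left(-6 + 6\right) \left(-150\right) - 99 = \left(\left(-5\right) \left(- \frac{1}{5}\right) - -1\right) 0 \left(-150\right) - 99 = \left(1 + 1\right) 0 \left(-150\right) - 99 = 2 \cdot 0 \left(-150\right) - 99 = 0 \left(-150\right) - 99 = 0 - 99 = -99$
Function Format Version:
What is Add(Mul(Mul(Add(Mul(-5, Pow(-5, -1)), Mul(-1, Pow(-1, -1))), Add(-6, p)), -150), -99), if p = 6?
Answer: -99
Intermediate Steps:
Add(Mul(Mul(Add(Mul(-5, Pow(-5, -1)), Mul(-1, Pow(-1, -1))), Add(-6, p)), -150), -99) = Add(Mul(Mul(Add(Mul(-5, Pow(-5, -1)), Mul(-1, Pow(-1, -1))), Add(-6, 6)), -150), -99) = Add(Mul(Mul(Add(Mul(-5, Rational(-1, 5)), Mul(-1, -1)), 0), -150), -99) = Add(Mul(Mul(Add(1, 1), 0), -150), -99) = Add(Mul(Mul(2, 0), -150), -99) = Add(Mul(0, -150), -99) = Add(0, -99) = -99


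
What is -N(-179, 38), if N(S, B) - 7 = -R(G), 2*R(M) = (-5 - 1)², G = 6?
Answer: 11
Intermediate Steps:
R(M) = 18 (R(M) = (-5 - 1)²/2 = (½)*(-6)² = (½)*36 = 18)
N(S, B) = -11 (N(S, B) = 7 - 1*18 = 7 - 18 = -11)
-N(-179, 38) = -1*(-11) = 11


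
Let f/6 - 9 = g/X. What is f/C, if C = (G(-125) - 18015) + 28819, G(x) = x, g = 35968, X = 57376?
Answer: 103566/19147447 ≈ 0.0054089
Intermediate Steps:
f = 103566/1793 (f = 54 + 6*(35968/57376) = 54 + 6*(35968*(1/57376)) = 54 + 6*(1124/1793) = 54 + 6744/1793 = 103566/1793 ≈ 57.761)
C = 10679 (C = (-125 - 18015) + 28819 = -18140 + 28819 = 10679)
f/C = (103566/1793)/10679 = (103566/1793)*(1/10679) = 103566/19147447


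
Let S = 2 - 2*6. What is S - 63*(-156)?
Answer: 9818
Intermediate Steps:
S = -10 (S = 2 - 12 = -10)
S - 63*(-156) = -10 - 63*(-156) = -10 + 9828 = 9818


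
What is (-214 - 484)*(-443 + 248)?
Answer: 136110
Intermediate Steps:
(-214 - 484)*(-443 + 248) = -698*(-195) = 136110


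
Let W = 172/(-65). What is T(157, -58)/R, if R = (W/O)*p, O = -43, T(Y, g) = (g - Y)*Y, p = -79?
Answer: 2194075/316 ≈ 6943.3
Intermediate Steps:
T(Y, g) = Y*(g - Y)
W = -172/65 (W = 172*(-1/65) = -172/65 ≈ -2.6462)
R = -316/65 (R = -172/65/(-43)*(-79) = -172/65*(-1/43)*(-79) = (4/65)*(-79) = -316/65 ≈ -4.8615)
T(157, -58)/R = (157*(-58 - 1*157))/(-316/65) = (157*(-58 - 157))*(-65/316) = (157*(-215))*(-65/316) = -33755*(-65/316) = 2194075/316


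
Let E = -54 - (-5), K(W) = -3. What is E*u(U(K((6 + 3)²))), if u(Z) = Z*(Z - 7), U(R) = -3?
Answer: -1470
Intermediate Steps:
u(Z) = Z*(-7 + Z)
E = -49 (E = -54 - 1*(-5) = -54 + 5 = -49)
E*u(U(K((6 + 3)²))) = -(-147)*(-7 - 3) = -(-147)*(-10) = -49*30 = -1470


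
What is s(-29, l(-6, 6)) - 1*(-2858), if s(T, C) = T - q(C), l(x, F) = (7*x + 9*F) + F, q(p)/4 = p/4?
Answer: 2811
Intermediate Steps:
q(p) = p (q(p) = 4*(p/4) = p)
l(x, F) = 7*x + 10*F
s(T, C) = T - C
s(-29, l(-6, 6)) - 1*(-2858) = (-29 - (7*(-6) + 10*6)) - 1*(-2858) = (-29 - (-42 + 60)) + 2858 = (-29 - 1*18) + 2858 = (-29 - 18) + 2858 = -47 + 2858 = 2811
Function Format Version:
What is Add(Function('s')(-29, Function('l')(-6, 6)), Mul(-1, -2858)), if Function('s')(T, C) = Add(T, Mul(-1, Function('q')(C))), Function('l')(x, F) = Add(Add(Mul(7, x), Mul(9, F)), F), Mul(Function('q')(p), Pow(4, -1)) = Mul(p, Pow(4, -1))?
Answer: 2811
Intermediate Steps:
Function('q')(p) = p (Function('q')(p) = Mul(4, Mul(p, Pow(4, -1))) = Mul(4, Mul(p, Rational(1, 4))) = Mul(4, Mul(Rational(1, 4), p)) = p)
Function('l')(x, F) = Add(Mul(7, x), Mul(10, F))
Function('s')(T, C) = Add(T, Mul(-1, C))
Add(Function('s')(-29, Function('l')(-6, 6)), Mul(-1, -2858)) = Add(Add(-29, Mul(-1, Add(Mul(7, -6), Mul(10, 6)))), Mul(-1, -2858)) = Add(Add(-29, Mul(-1, Add(-42, 60))), 2858) = Add(Add(-29, Mul(-1, 18)), 2858) = Add(Add(-29, -18), 2858) = Add(-47, 2858) = 2811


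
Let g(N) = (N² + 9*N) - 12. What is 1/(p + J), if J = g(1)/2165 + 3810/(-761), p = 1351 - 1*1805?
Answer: -1647565/756244682 ≈ -0.0021786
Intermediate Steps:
p = -454 (p = 1351 - 1805 = -454)
g(N) = -12 + N² + 9*N
J = -8250172/1647565 (J = (-12 + 1² + 9*1)/2165 + 3810/(-761) = (-12 + 1 + 9)*(1/2165) + 3810*(-1/761) = -2*1/2165 - 3810/761 = -2/2165 - 3810/761 = -8250172/1647565 ≈ -5.0075)
1/(p + J) = 1/(-454 - 8250172/1647565) = 1/(-756244682/1647565) = -1647565/756244682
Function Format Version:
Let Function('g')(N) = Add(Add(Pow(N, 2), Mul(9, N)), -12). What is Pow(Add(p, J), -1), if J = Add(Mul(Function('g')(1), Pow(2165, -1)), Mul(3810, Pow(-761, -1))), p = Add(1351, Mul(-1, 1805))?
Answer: Rational(-1647565, 756244682) ≈ -0.0021786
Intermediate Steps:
p = -454 (p = Add(1351, -1805) = -454)
Function('g')(N) = Add(-12, Pow(N, 2), Mul(9, N))
J = Rational(-8250172, 1647565) (J = Add(Mul(Add(-12, Pow(1, 2), Mul(9, 1)), Pow(2165, -1)), Mul(3810, Pow(-761, -1))) = Add(Mul(Add(-12, 1, 9), Rational(1, 2165)), Mul(3810, Rational(-1, 761))) = Add(Mul(-2, Rational(1, 2165)), Rational(-3810, 761)) = Add(Rational(-2, 2165), Rational(-3810, 761)) = Rational(-8250172, 1647565) ≈ -5.0075)
Pow(Add(p, J), -1) = Pow(Add(-454, Rational(-8250172, 1647565)), -1) = Pow(Rational(-756244682, 1647565), -1) = Rational(-1647565, 756244682)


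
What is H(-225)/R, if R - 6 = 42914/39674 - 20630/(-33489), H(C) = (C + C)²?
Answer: 134525061832500/5113738541 ≈ 26307.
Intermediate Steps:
H(C) = 4*C² (H(C) = (2*C)² = 4*C²)
R = 5113738541/664321293 (R = 6 + (42914/39674 - 20630/(-33489)) = 6 + (42914*(1/39674) - 20630*(-1/33489)) = 6 + (21457/19837 + 20630/33489) = 6 + 1127810783/664321293 = 5113738541/664321293 ≈ 7.6977)
H(-225)/R = (4*(-225)²)/(5113738541/664321293) = (4*50625)*(664321293/5113738541) = 202500*(664321293/5113738541) = 134525061832500/5113738541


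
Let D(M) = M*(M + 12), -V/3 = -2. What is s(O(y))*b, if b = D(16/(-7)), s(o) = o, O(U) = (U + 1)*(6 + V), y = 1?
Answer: -26112/49 ≈ -532.90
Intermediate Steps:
V = 6 (V = -3*(-2) = 6)
O(U) = 12 + 12*U (O(U) = (U + 1)*(6 + 6) = (1 + U)*12 = 12 + 12*U)
D(M) = M*(12 + M)
b = -1088/49 (b = (16/(-7))*(12 + 16/(-7)) = (16*(-1/7))*(12 + 16*(-1/7)) = -16*(12 - 16/7)/7 = -16/7*68/7 = -1088/49 ≈ -22.204)
s(O(y))*b = (12 + 12*1)*(-1088/49) = (12 + 12)*(-1088/49) = 24*(-1088/49) = -26112/49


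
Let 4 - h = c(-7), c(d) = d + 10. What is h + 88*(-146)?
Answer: -12847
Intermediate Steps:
c(d) = 10 + d
h = 1 (h = 4 - (10 - 7) = 4 - 1*3 = 4 - 3 = 1)
h + 88*(-146) = 1 + 88*(-146) = 1 - 12848 = -12847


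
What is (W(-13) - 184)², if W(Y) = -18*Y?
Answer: 2500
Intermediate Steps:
(W(-13) - 184)² = (-18*(-13) - 184)² = (234 - 184)² = 50² = 2500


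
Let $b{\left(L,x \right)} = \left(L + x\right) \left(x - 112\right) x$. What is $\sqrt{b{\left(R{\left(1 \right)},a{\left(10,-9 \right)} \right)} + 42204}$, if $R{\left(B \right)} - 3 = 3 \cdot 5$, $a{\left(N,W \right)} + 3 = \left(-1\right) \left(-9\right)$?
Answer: $2 \sqrt{6735} \approx 164.13$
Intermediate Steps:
$a{\left(N,W \right)} = 6$ ($a{\left(N,W \right)} = -3 - -9 = -3 + 9 = 6$)
$R{\left(B \right)} = 18$ ($R{\left(B \right)} = 3 + 3 \cdot 5 = 3 + 15 = 18$)
$b{\left(L,x \right)} = x \left(-112 + x\right) \left(L + x\right)$ ($b{\left(L,x \right)} = \left(L + x\right) \left(-112 + x\right) x = \left(-112 + x\right) \left(L + x\right) x = x \left(-112 + x\right) \left(L + x\right)$)
$\sqrt{b{\left(R{\left(1 \right)},a{\left(10,-9 \right)} \right)} + 42204} = \sqrt{6 \left(6^{2} - 2016 - 672 + 18 \cdot 6\right) + 42204} = \sqrt{6 \left(36 - 2016 - 672 + 108\right) + 42204} = \sqrt{6 \left(-2544\right) + 42204} = \sqrt{-15264 + 42204} = \sqrt{26940} = 2 \sqrt{6735}$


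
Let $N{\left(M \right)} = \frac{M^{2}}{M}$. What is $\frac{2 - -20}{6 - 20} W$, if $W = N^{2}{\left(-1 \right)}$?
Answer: $- \frac{11}{7} \approx -1.5714$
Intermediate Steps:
$N{\left(M \right)} = M$
$W = 1$ ($W = \left(-1\right)^{2} = 1$)
$\frac{2 - -20}{6 - 20} W = \frac{2 - -20}{6 - 20} \cdot 1 = \frac{2 + 20}{-14} \cdot 1 = \left(- \frac{1}{14}\right) 22 \cdot 1 = \left(- \frac{11}{7}\right) 1 = - \frac{11}{7}$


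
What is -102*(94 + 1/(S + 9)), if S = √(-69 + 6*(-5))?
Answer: 34*(-282*√11 + 847*I)/(√11 - 3*I) ≈ -9593.1 + 5.6383*I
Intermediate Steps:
S = 3*I*√11 (S = √(-69 - 30) = √(-99) = 3*I*√11 ≈ 9.9499*I)
-102*(94 + 1/(S + 9)) = -102*(94 + 1/(3*I*√11 + 9)) = -102*(94 + 1/(9 + 3*I*√11)) = -9588 - 102/(9 + 3*I*√11)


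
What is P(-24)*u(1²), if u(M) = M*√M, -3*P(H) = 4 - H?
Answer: -28/3 ≈ -9.3333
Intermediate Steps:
P(H) = -4/3 + H/3 (P(H) = -(4 - H)/3 = -4/3 + H/3)
u(M) = M^(3/2)
P(-24)*u(1²) = (-4/3 + (⅓)*(-24))*(1²)^(3/2) = (-4/3 - 8)*1^(3/2) = -28/3*1 = -28/3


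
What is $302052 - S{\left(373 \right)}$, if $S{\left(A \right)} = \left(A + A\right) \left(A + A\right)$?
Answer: $-254464$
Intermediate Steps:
$S{\left(A \right)} = 4 A^{2}$ ($S{\left(A \right)} = 2 A 2 A = 4 A^{2}$)
$302052 - S{\left(373 \right)} = 302052 - 4 \cdot 373^{2} = 302052 - 4 \cdot 139129 = 302052 - 556516 = -254464$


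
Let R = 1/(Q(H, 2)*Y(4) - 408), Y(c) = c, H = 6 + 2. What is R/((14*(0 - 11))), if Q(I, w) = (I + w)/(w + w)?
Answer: 1/61292 ≈ 1.6315e-5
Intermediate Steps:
H = 8
Q(I, w) = (I + w)/(2*w) (Q(I, w) = (I + w)/((2*w)) = (I + w)*(1/(2*w)) = (I + w)/(2*w))
R = -1/398 (R = 1/(((1/2)*(8 + 2)/2)*4 - 408) = 1/(((1/2)*(1/2)*10)*4 - 408) = 1/((5/2)*4 - 408) = 1/(10 - 408) = 1/(-398) = -1/398 ≈ -0.0025126)
R/((14*(0 - 11))) = -1/(14*(0 - 11))/398 = -1/(398*(14*(-11))) = -1/398/(-154) = -1/398*(-1/154) = 1/61292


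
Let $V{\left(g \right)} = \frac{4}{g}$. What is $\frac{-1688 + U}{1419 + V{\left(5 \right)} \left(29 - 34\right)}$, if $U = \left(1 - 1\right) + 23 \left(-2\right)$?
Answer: $- \frac{1734}{1415} \approx -1.2254$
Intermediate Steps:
$U = -46$ ($U = \left(1 - 1\right) - 46 = 0 - 46 = -46$)
$\frac{-1688 + U}{1419 + V{\left(5 \right)} \left(29 - 34\right)} = \frac{-1688 - 46}{1419 + \frac{4}{5} \left(29 - 34\right)} = - \frac{1734}{1419 + 4 \cdot \frac{1}{5} \left(-5\right)} = - \frac{1734}{1419 + \frac{4}{5} \left(-5\right)} = - \frac{1734}{1419 - 4} = - \frac{1734}{1415}$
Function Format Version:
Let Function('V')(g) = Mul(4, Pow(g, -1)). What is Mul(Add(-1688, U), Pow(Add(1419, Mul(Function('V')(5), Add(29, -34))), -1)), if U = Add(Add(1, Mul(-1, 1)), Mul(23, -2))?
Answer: Rational(-1734, 1415) ≈ -1.2254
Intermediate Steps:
U = -46 (U = Add(Add(1, -1), -46) = Add(0, -46) = -46)
Mul(Add(-1688, U), Pow(Add(1419, Mul(Function('V')(5), Add(29, -34))), -1)) = Mul(Add(-1688, -46), Pow(Add(1419, Mul(Mul(4, Pow(5, -1)), Add(29, -34))), -1)) = Mul(-1734, Pow(Add(1419, Mul(Mul(4, Rational(1, 5)), -5)), -1)) = Mul(-1734, Pow(Add(1419, Mul(Rational(4, 5), -5)), -1)) = Mul(-1734, Pow(Add(1419, -4), -1)) = Mul(-1734, Pow(1415, -1)) = Mul(-1734, Rational(1, 1415)) = Rational(-1734, 1415)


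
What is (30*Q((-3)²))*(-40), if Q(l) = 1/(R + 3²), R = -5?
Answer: -300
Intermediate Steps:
Q(l) = ¼ (Q(l) = 1/(-5 + 3²) = 1/(-5 + 9) = 1/4 = ¼)
(30*Q((-3)²))*(-40) = (30*(¼))*(-40) = (15/2)*(-40) = -300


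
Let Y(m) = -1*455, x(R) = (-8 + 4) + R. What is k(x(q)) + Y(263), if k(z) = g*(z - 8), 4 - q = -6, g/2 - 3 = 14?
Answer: -523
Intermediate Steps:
g = 34 (g = 6 + 2*14 = 6 + 28 = 34)
q = 10 (q = 4 - 1*(-6) = 4 + 6 = 10)
x(R) = -4 + R
k(z) = -272 + 34*z (k(z) = 34*(z - 8) = 34*(-8 + z) = -272 + 34*z)
Y(m) = -455
k(x(q)) + Y(263) = (-272 + 34*(-4 + 10)) - 455 = (-272 + 34*6) - 455 = (-272 + 204) - 455 = -68 - 455 = -523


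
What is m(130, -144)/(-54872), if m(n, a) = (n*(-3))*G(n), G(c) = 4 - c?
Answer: -12285/13718 ≈ -0.89554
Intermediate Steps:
m(n, a) = -3*n*(4 - n) (m(n, a) = (n*(-3))*(4 - n) = (-3*n)*(4 - n) = -3*n*(4 - n))
m(130, -144)/(-54872) = (3*130*(-4 + 130))/(-54872) = (3*130*126)*(-1/54872) = 49140*(-1/54872) = -12285/13718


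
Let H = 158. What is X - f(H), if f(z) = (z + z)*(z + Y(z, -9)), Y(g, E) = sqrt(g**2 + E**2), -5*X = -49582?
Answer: -200058/5 - 316*sqrt(25045) ≈ -90021.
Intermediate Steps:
X = 49582/5 (X = -1/5*(-49582) = 49582/5 ≈ 9916.4)
Y(g, E) = sqrt(E**2 + g**2)
f(z) = 2*z*(z + sqrt(81 + z**2)) (f(z) = (z + z)*(z + sqrt((-9)**2 + z**2)) = (2*z)*(z + sqrt(81 + z**2)) = 2*z*(z + sqrt(81 + z**2)))
X - f(H) = 49582/5 - 2*158*(158 + sqrt(81 + 158**2)) = 49582/5 - 2*158*(158 + sqrt(81 + 24964)) = 49582/5 - 2*158*(158 + sqrt(25045)) = 49582/5 - (49928 + 316*sqrt(25045)) = 49582/5 + (-49928 - 316*sqrt(25045)) = -200058/5 - 316*sqrt(25045)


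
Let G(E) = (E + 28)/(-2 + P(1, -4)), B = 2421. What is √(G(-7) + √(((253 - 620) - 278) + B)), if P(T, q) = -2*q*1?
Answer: √(14 + 16*√111)/2 ≈ 6.7559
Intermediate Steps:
P(T, q) = -2*q
G(E) = 14/3 + E/6 (G(E) = (E + 28)/(-2 - 2*(-4)) = (28 + E)/(-2 + 8) = (28 + E)/6 = (28 + E)*(⅙) = 14/3 + E/6)
√(G(-7) + √(((253 - 620) - 278) + B)) = √((14/3 + (⅙)*(-7)) + √(((253 - 620) - 278) + 2421)) = √((14/3 - 7/6) + √((-367 - 278) + 2421)) = √(7/2 + √(-645 + 2421)) = √(7/2 + √1776) = √(7/2 + 4*√111)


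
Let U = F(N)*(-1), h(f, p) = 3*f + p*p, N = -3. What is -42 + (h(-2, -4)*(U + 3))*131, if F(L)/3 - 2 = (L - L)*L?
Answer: -3972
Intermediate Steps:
h(f, p) = p² + 3*f (h(f, p) = 3*f + p² = p² + 3*f)
F(L) = 6 (F(L) = 6 + 3*((L - L)*L) = 6 + 3*(0*L) = 6 + 3*0 = 6 + 0 = 6)
U = -6 (U = 6*(-1) = -6)
-42 + (h(-2, -4)*(U + 3))*131 = -42 + (((-4)² + 3*(-2))*(-6 + 3))*131 = -42 + ((16 - 6)*(-3))*131 = -42 + (10*(-3))*131 = -42 - 30*131 = -42 - 3930 = -3972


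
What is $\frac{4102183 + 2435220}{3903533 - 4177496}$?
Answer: $- \frac{6537403}{273963} \approx -23.862$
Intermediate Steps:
$\frac{4102183 + 2435220}{3903533 - 4177496} = \frac{6537403}{-273963} = 6537403 \left(- \frac{1}{273963}\right) = - \frac{6537403}{273963}$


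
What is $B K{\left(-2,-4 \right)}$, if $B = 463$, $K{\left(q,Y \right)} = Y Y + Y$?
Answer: $5556$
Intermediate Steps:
$K{\left(q,Y \right)} = Y + Y^{2}$ ($K{\left(q,Y \right)} = Y^{2} + Y = Y + Y^{2}$)
$B K{\left(-2,-4 \right)} = 463 \left(- 4 \left(1 - 4\right)\right) = 463 \left(\left(-4\right) \left(-3\right)\right) = 463 \cdot 12 = 5556$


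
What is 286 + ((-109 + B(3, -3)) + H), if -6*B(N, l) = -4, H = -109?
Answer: 206/3 ≈ 68.667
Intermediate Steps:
B(N, l) = ⅔ (B(N, l) = -⅙*(-4) = ⅔)
286 + ((-109 + B(3, -3)) + H) = 286 + ((-109 + ⅔) - 109) = 286 + (-325/3 - 109) = 286 - 652/3 = 206/3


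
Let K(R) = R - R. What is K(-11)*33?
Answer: 0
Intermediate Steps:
K(R) = 0
K(-11)*33 = 0*33 = 0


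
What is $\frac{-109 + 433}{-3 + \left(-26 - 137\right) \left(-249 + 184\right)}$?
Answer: $\frac{81}{2648} \approx 0.030589$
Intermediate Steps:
$\frac{-109 + 433}{-3 + \left(-26 - 137\right) \left(-249 + 184\right)} = \frac{324}{-3 - -10595} = \frac{324}{-3 + 10595} = \frac{324}{10592} = 324 \cdot \frac{1}{10592} = \frac{81}{2648}$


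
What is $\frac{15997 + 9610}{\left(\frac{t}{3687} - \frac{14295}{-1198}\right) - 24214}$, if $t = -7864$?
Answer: $- \frac{113106784782}{106910582971} \approx -1.058$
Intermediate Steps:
$\frac{15997 + 9610}{\left(\frac{t}{3687} - \frac{14295}{-1198}\right) - 24214} = \frac{15997 + 9610}{\left(- \frac{7864}{3687} - \frac{14295}{-1198}\right) - 24214} = \frac{25607}{\left(\left(-7864\right) \frac{1}{3687} - - \frac{14295}{1198}\right) - 24214} = \frac{25607}{\left(- \frac{7864}{3687} + \frac{14295}{1198}\right) - 24214} = \frac{25607}{\frac{43284593}{4417026} - 24214} = \frac{25607}{- \frac{106910582971}{4417026}} = 25607 \left(- \frac{4417026}{106910582971}\right) = - \frac{113106784782}{106910582971}$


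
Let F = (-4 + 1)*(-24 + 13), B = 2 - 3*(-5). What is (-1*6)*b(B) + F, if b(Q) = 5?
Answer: 3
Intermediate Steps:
B = 17 (B = 2 - 1*(-15) = 2 + 15 = 17)
F = 33 (F = -3*(-11) = 33)
(-1*6)*b(B) + F = -1*6*5 + 33 = -6*5 + 33 = -30 + 33 = 3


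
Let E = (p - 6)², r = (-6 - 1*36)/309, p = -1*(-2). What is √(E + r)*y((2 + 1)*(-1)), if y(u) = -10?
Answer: -10*√168302/103 ≈ -39.830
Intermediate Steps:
p = 2
r = -14/103 (r = (-6 - 36)*(1/309) = -42*1/309 = -14/103 ≈ -0.13592)
E = 16 (E = (2 - 6)² = (-4)² = 16)
√(E + r)*y((2 + 1)*(-1)) = √(16 - 14/103)*(-10) = √(1634/103)*(-10) = (√168302/103)*(-10) = -10*√168302/103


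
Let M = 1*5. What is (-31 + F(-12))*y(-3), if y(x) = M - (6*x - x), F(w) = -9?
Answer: -800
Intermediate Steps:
M = 5
y(x) = 5 - 5*x (y(x) = 5 - (6*x - x) = 5 - 5*x)
(-31 + F(-12))*y(-3) = (-31 - 9)*(5 - 5*(-3)) = -40*(5 + 15) = -40*20 = -800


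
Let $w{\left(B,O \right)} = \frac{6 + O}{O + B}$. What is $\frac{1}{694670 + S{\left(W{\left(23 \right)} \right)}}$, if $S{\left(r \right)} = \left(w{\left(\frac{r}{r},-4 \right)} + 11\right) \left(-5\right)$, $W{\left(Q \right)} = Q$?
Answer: $\frac{3}{2083855} \approx 1.4396 \cdot 10^{-6}$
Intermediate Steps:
$w{\left(B,O \right)} = \frac{6 + O}{B + O}$
$S{\left(r \right)} = - \frac{155}{3}$ ($S{\left(r \right)} = \left(\frac{6 - 4}{\frac{r}{r} - 4} + 11\right) \left(-5\right) = \left(\frac{1}{1 - 4} \cdot 2 + 11\right) \left(-5\right) = \left(\frac{1}{-3} \cdot 2 + 11\right) \left(-5\right) = \left(\left(- \frac{1}{3}\right) 2 + 11\right) \left(-5\right) = \left(- \frac{2}{3} + 11\right) \left(-5\right) = \frac{31}{3} \left(-5\right) = - \frac{155}{3}$)
$\frac{1}{694670 + S{\left(W{\left(23 \right)} \right)}} = \frac{1}{694670 - \frac{155}{3}} = \frac{1}{\frac{2083855}{3}} = \frac{3}{2083855}$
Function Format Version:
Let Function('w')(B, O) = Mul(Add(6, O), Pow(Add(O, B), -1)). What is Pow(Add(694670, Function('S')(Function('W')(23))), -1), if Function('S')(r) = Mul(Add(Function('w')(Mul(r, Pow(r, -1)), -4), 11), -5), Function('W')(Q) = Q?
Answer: Rational(3, 2083855) ≈ 1.4396e-6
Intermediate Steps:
Function('w')(B, O) = Mul(Pow(Add(B, O), -1), Add(6, O)) (Function('w')(B, O) = Mul(Add(6, O), Pow(Add(B, O), -1)) = Mul(Pow(Add(B, O), -1), Add(6, O)))
Function('S')(r) = Rational(-155, 3) (Function('S')(r) = Mul(Add(Mul(Pow(Add(Mul(r, Pow(r, -1)), -4), -1), Add(6, -4)), 11), -5) = Mul(Add(Mul(Pow(Add(1, -4), -1), 2), 11), -5) = Mul(Add(Mul(Pow(-3, -1), 2), 11), -5) = Mul(Add(Mul(Rational(-1, 3), 2), 11), -5) = Mul(Add(Rational(-2, 3), 11), -5) = Mul(Rational(31, 3), -5) = Rational(-155, 3))
Pow(Add(694670, Function('S')(Function('W')(23))), -1) = Pow(Add(694670, Rational(-155, 3)), -1) = Pow(Rational(2083855, 3), -1) = Rational(3, 2083855)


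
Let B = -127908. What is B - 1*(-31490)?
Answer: -96418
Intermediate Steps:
B - 1*(-31490) = -127908 - 1*(-31490) = -127908 + 31490 = -96418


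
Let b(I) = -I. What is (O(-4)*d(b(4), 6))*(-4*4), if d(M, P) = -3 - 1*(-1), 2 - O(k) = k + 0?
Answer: 192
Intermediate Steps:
O(k) = 2 - k (O(k) = 2 - (k + 0) = 2 - k)
d(M, P) = -2 (d(M, P) = -3 + 1 = -2)
(O(-4)*d(b(4), 6))*(-4*4) = ((2 - 1*(-4))*(-2))*(-4*4) = ((2 + 4)*(-2))*(-16) = (6*(-2))*(-16) = -12*(-16) = 192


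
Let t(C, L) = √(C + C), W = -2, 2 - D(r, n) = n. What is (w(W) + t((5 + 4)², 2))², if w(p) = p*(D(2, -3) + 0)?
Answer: 262 - 180*√2 ≈ 7.4416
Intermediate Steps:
D(r, n) = 2 - n
w(p) = 5*p (w(p) = p*((2 - 1*(-3)) + 0) = p*((2 + 3) + 0) = p*(5 + 0) = p*5 = 5*p)
t(C, L) = √2*√C (t(C, L) = √(2*C) = √2*√C)
(w(W) + t((5 + 4)², 2))² = (5*(-2) + √2*√((5 + 4)²))² = (-10 + √2*√(9²))² = (-10 + √2*√81)² = (-10 + √2*9)² = (-10 + 9*√2)²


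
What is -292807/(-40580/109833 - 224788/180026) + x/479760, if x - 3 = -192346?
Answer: 694404642125027004887/3837431782350960 ≈ 1.8096e+5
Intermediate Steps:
x = -192343 (x = 3 - 192346 = -192343)
-292807/(-40580/109833 - 224788/180026) + x/479760 = -292807/(-40580/109833 - 224788/180026) - 192343/479760 = -292807/(-40580*1/109833 - 224788*1/180026) - 192343*1/479760 = -292807/(-40580/109833 - 112394/90013) - 192343/479760 = -292807/(-15997297742/9886397829) - 192343/479760 = -292807*(-9886397829/15997297742) - 192343/479760 = 2894806489116003/15997297742 - 192343/479760 = 694404642125027004887/3837431782350960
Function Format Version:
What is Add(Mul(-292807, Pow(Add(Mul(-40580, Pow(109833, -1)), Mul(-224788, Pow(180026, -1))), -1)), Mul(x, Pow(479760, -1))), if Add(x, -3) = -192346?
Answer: Rational(694404642125027004887, 3837431782350960) ≈ 1.8096e+5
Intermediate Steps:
x = -192343 (x = Add(3, -192346) = -192343)
Add(Mul(-292807, Pow(Add(Mul(-40580, Pow(109833, -1)), Mul(-224788, Pow(180026, -1))), -1)), Mul(x, Pow(479760, -1))) = Add(Mul(-292807, Pow(Add(Mul(-40580, Pow(109833, -1)), Mul(-224788, Pow(180026, -1))), -1)), Mul(-192343, Pow(479760, -1))) = Add(Mul(-292807, Pow(Add(Mul(-40580, Rational(1, 109833)), Mul(-224788, Rational(1, 180026))), -1)), Mul(-192343, Rational(1, 479760))) = Add(Mul(-292807, Pow(Add(Rational(-40580, 109833), Rational(-112394, 90013)), -1)), Rational(-192343, 479760)) = Add(Mul(-292807, Pow(Rational(-15997297742, 9886397829), -1)), Rational(-192343, 479760)) = Add(Mul(-292807, Rational(-9886397829, 15997297742)), Rational(-192343, 479760)) = Add(Rational(2894806489116003, 15997297742), Rational(-192343, 479760)) = Rational(694404642125027004887, 3837431782350960)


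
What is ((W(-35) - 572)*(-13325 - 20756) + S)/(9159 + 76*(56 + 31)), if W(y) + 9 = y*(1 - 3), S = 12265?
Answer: 17427656/15771 ≈ 1105.0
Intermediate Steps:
W(y) = -9 - 2*y (W(y) = -9 + y*(1 - 3) = -9 + y*(-2) = -9 - 2*y)
((W(-35) - 572)*(-13325 - 20756) + S)/(9159 + 76*(56 + 31)) = (((-9 - 2*(-35)) - 572)*(-13325 - 20756) + 12265)/(9159 + 76*(56 + 31)) = (((-9 + 70) - 572)*(-34081) + 12265)/(9159 + 76*87) = ((61 - 572)*(-34081) + 12265)/(9159 + 6612) = (-511*(-34081) + 12265)/15771 = (17415391 + 12265)*(1/15771) = 17427656*(1/15771) = 17427656/15771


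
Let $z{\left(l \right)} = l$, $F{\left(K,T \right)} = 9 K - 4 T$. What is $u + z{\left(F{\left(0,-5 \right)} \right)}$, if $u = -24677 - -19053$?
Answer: $-5604$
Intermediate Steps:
$F{\left(K,T \right)} = - 4 T + 9 K$
$u = -5624$ ($u = -24677 + 19053 = -5624$)
$u + z{\left(F{\left(0,-5 \right)} \right)} = -5624 + \left(\left(-4\right) \left(-5\right) + 9 \cdot 0\right) = -5624 + \left(20 + 0\right) = -5624 + 20 = -5604$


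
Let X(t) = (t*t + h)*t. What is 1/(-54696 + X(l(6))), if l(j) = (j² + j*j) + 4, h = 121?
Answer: 1/393476 ≈ 2.5415e-6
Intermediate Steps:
l(j) = 4 + 2*j² (l(j) = (j² + j²) + 4 = 2*j² + 4 = 4 + 2*j²)
X(t) = t*(121 + t²) (X(t) = (t*t + 121)*t = (t² + 121)*t = (121 + t²)*t = t*(121 + t²))
1/(-54696 + X(l(6))) = 1/(-54696 + (4 + 2*6²)*(121 + (4 + 2*6²)²)) = 1/(-54696 + (4 + 2*36)*(121 + (4 + 2*36)²)) = 1/(-54696 + (4 + 72)*(121 + (4 + 72)²)) = 1/(-54696 + 76*(121 + 76²)) = 1/(-54696 + 76*(121 + 5776)) = 1/(-54696 + 76*5897) = 1/(-54696 + 448172) = 1/393476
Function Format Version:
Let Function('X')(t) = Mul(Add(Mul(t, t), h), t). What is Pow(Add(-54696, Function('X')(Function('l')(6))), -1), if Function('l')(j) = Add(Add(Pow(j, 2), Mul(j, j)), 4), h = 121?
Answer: Rational(1, 393476) ≈ 2.5415e-6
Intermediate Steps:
Function('l')(j) = Add(4, Mul(2, Pow(j, 2))) (Function('l')(j) = Add(Add(Pow(j, 2), Pow(j, 2)), 4) = Add(Mul(2, Pow(j, 2)), 4) = Add(4, Mul(2, Pow(j, 2))))
Function('X')(t) = Mul(t, Add(121, Pow(t, 2))) (Function('X')(t) = Mul(Add(Mul(t, t), 121), t) = Mul(Add(Pow(t, 2), 121), t) = Mul(Add(121, Pow(t, 2)), t) = Mul(t, Add(121, Pow(t, 2))))
Pow(Add(-54696, Function('X')(Function('l')(6))), -1) = Pow(Add(-54696, Mul(Add(4, Mul(2, Pow(6, 2))), Add(121, Pow(Add(4, Mul(2, Pow(6, 2))), 2)))), -1) = Pow(Add(-54696, Mul(Add(4, Mul(2, 36)), Add(121, Pow(Add(4, Mul(2, 36)), 2)))), -1) = Pow(Add(-54696, Mul(Add(4, 72), Add(121, Pow(Add(4, 72), 2)))), -1) = Pow(Add(-54696, Mul(76, Add(121, Pow(76, 2)))), -1) = Pow(Add(-54696, Mul(76, Add(121, 5776))), -1) = Pow(Add(-54696, Mul(76, 5897)), -1) = Pow(Add(-54696, 448172), -1) = Pow(393476, -1) = Rational(1, 393476)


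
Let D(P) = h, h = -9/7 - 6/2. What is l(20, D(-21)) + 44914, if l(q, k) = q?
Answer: 44934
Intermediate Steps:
h = -30/7 (h = -9*⅐ - 6*½ = -9/7 - 3 = -30/7 ≈ -4.2857)
D(P) = -30/7
l(20, D(-21)) + 44914 = 20 + 44914 = 44934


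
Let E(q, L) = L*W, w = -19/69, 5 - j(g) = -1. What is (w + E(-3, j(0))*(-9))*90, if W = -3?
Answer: 334770/23 ≈ 14555.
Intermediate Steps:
j(g) = 6 (j(g) = 5 - 1*(-1) = 5 + 1 = 6)
w = -19/69 (w = -19*1/69 = -19/69 ≈ -0.27536)
E(q, L) = -3*L (E(q, L) = L*(-3) = -3*L)
(w + E(-3, j(0))*(-9))*90 = (-19/69 - 3*6*(-9))*90 = (-19/69 - 18*(-9))*90 = (-19/69 + 162)*90 = (11159/69)*90 = 334770/23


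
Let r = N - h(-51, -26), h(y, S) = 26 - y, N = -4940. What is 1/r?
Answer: -1/5017 ≈ -0.00019932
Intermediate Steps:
r = -5017 (r = -4940 - (26 - 1*(-51)) = -4940 - (26 + 51) = -4940 - 1*77 = -4940 - 77 = -5017)
1/r = 1/(-5017) = -1/5017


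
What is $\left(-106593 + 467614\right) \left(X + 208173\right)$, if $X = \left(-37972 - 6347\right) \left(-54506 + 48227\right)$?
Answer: $100539718044654$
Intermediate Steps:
$X = 278279001$ ($X = \left(-44319\right) \left(-6279\right) = 278279001$)
$\left(-106593 + 467614\right) \left(X + 208173\right) = \left(-106593 + 467614\right) \left(278279001 + 208173\right) = 361021 \cdot 278487174 = 100539718044654$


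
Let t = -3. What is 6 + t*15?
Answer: -39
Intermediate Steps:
6 + t*15 = 6 - 3*15 = 6 - 45 = -39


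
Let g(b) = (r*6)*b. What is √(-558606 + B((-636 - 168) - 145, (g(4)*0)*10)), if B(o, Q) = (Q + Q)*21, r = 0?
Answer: I*√558606 ≈ 747.4*I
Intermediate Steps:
g(b) = 0 (g(b) = (0*6)*b = 0*b = 0)
B(o, Q) = 42*Q (B(o, Q) = (2*Q)*21 = 42*Q)
√(-558606 + B((-636 - 168) - 145, (g(4)*0)*10)) = √(-558606 + 42*((0*0)*10)) = √(-558606 + 42*(0*10)) = √(-558606 + 42*0) = √(-558606 + 0) = √(-558606) = I*√558606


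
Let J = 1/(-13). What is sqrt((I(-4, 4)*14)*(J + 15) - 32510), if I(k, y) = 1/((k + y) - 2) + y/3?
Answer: 10*I*sqrt(491829)/39 ≈ 179.82*I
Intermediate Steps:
J = -1/13 ≈ -0.076923
I(k, y) = 1/(-2 + k + y) + y/3 (I(k, y) = 1/(-2 + k + y) + y*(1/3) = 1/(-2 + k + y) + y/3)
sqrt((I(-4, 4)*14)*(J + 15) - 32510) = sqrt((((3 + 4**2 - 2*4 - 4*4)/(3*(-2 - 4 + 4)))*14)*(-1/13 + 15) - 32510) = sqrt((((1/3)*(3 + 16 - 8 - 16)/(-2))*14)*(194/13) - 32510) = sqrt((((1/3)*(-1/2)*(-5))*14)*(194/13) - 32510) = sqrt(((5/6)*14)*(194/13) - 32510) = sqrt((35/3)*(194/13) - 32510) = sqrt(6790/39 - 32510) = sqrt(-1261100/39) = 10*I*sqrt(491829)/39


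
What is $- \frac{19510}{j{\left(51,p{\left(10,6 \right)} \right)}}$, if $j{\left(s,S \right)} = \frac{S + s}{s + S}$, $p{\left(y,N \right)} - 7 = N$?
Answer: $-19510$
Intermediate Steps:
$p{\left(y,N \right)} = 7 + N$
$j{\left(s,S \right)} = 1$ ($j{\left(s,S \right)} = \frac{S + s}{S + s} = 1$)
$- \frac{19510}{j{\left(51,p{\left(10,6 \right)} \right)}} = - \frac{19510}{1} = \left(-19510\right) 1 = -19510$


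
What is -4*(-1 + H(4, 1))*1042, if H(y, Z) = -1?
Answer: 8336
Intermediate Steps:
-4*(-1 + H(4, 1))*1042 = -4*(-1 - 1)*1042 = -4*(-2)*1042 = 8*1042 = 8336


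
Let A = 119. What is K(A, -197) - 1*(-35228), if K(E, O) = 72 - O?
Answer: 35497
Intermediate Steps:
K(A, -197) - 1*(-35228) = (72 - 1*(-197)) - 1*(-35228) = (72 + 197) + 35228 = 269 + 35228 = 35497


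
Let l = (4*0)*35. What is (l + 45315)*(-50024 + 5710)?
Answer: -2008088910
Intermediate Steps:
l = 0 (l = 0*35 = 0)
(l + 45315)*(-50024 + 5710) = (0 + 45315)*(-50024 + 5710) = 45315*(-44314) = -2008088910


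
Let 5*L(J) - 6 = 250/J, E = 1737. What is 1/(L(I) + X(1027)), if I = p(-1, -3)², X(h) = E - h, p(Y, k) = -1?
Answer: 5/3806 ≈ 0.0013137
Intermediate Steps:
X(h) = 1737 - h
I = 1 (I = (-1)² = 1)
L(J) = 6/5 + 50/J (L(J) = 6/5 + (250/J)/5 = 6/5 + 50/J)
1/(L(I) + X(1027)) = 1/((6/5 + 50/1) + (1737 - 1*1027)) = 1/((6/5 + 50*1) + (1737 - 1027)) = 1/((6/5 + 50) + 710) = 1/(256/5 + 710) = 1/(3806/5) = 5/3806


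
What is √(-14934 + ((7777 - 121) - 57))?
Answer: 3*I*√815 ≈ 85.645*I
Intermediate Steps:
√(-14934 + ((7777 - 121) - 57)) = √(-14934 + (7656 - 57)) = √(-14934 + 7599) = √(-7335) = 3*I*√815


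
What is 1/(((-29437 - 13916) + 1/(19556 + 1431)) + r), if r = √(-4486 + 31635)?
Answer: -19095009567670/827813990987113919 - 440454169*√27149/827813990987113919 ≈ -2.3154e-5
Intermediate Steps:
r = √27149 ≈ 164.77
1/(((-29437 - 13916) + 1/(19556 + 1431)) + r) = 1/(((-29437 - 13916) + 1/(19556 + 1431)) + √27149) = 1/((-43353 + 1/20987) + √27149) = 1/(-909849410/20987 + √27149)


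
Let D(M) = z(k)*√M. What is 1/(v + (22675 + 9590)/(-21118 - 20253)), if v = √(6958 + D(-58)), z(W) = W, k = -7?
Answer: 41371/(-32265 + 41371*√7*√(994 - I*√58)) ≈ 0.012101 + 4.6795e-5*I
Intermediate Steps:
D(M) = -7*√M
v = √(6958 - 7*I*√58) ≈ 83.415 - 0.3195*I
1/(v + (22675 + 9590)/(-21118 - 20253)) = 1/(√(6958 - 7*I*√58) + (22675 + 9590)/(-21118 - 20253)) = 1/(√(6958 - 7*I*√58) + 32265/(-41371)) = 1/(√(6958 - 7*I*√58) + 32265*(-1/41371)) = 1/(√(6958 - 7*I*√58) - 32265/41371) = 1/(-32265/41371 + √(6958 - 7*I*√58))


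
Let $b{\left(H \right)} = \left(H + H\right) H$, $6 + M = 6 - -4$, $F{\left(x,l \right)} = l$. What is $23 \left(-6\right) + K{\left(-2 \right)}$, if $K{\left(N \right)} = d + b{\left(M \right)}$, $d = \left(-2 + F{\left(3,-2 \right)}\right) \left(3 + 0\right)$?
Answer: $-118$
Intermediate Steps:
$M = 4$ ($M = -6 + \left(6 - -4\right) = -6 + \left(6 + 4\right) = -6 + 10 = 4$)
$d = -12$ ($d = \left(-2 - 2\right) \left(3 + 0\right) = \left(-4\right) 3 = -12$)
$b{\left(H \right)} = 2 H^{2}$ ($b{\left(H \right)} = 2 H H = 2 H^{2}$)
$K{\left(N \right)} = 20$ ($K{\left(N \right)} = -12 + 2 \cdot 4^{2} = -12 + 2 \cdot 16 = -12 + 32 = 20$)
$23 \left(-6\right) + K{\left(-2 \right)} = 23 \left(-6\right) + 20 = -138 + 20 = -118$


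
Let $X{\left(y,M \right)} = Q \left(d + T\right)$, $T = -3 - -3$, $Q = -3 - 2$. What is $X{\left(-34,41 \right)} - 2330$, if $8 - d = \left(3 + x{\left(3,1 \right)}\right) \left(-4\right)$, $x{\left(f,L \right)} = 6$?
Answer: $-2550$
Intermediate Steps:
$d = 44$ ($d = 8 - \left(3 + 6\right) \left(-4\right) = 8 - 9 \left(-4\right) = 8 - -36 = 8 + 36 = 44$)
$Q = -5$
$T = 0$ ($T = -3 + 3 = 0$)
$X{\left(y,M \right)} = -220$ ($X{\left(y,M \right)} = - 5 \left(44 + 0\right) = \left(-5\right) 44 = -220$)
$X{\left(-34,41 \right)} - 2330 = -220 - 2330 = -2550$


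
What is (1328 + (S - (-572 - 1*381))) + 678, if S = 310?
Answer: 3269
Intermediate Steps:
(1328 + (S - (-572 - 1*381))) + 678 = (1328 + (310 - (-572 - 1*381))) + 678 = (1328 + (310 - (-572 - 381))) + 678 = (1328 + (310 - 1*(-953))) + 678 = (1328 + (310 + 953)) + 678 = (1328 + 1263) + 678 = 2591 + 678 = 3269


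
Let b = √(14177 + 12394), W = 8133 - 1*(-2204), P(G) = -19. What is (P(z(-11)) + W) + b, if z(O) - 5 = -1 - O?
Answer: 10318 + √26571 ≈ 10481.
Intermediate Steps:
z(O) = 4 - O (z(O) = 5 + (-1 - O) = 4 - O)
W = 10337 (W = 8133 + 2204 = 10337)
b = √26571 ≈ 163.01
(P(z(-11)) + W) + b = (-19 + 10337) + √26571 = 10318 + √26571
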